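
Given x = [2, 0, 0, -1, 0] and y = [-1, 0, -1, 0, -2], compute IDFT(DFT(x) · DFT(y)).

(x ⊛ y)[n] = Σ(m=0 to 4) x[m] · y[(n-m) mod 5]

Computing each output sample:
(x ⊛ y)[0] = -1
(x ⊛ y)[1] = 0
(x ⊛ y)[2] = 0
(x ⊛ y)[3] = 1
(x ⊛ y)[4] = -4

x ⊛ y = [-1, 0, 0, 1, -4]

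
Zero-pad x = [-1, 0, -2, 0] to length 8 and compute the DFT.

Original 4-point DFT: [-3, 1, -3, 1]
Zero-padded 8-point DFT provides frequency interpolation.

DFT_8([x, 0, ...]) = [-3, -1+2i, 1, -1-2i, -3, -1+2i, 1, -1-2i]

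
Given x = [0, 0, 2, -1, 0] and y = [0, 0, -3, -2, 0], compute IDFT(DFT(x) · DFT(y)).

(x ⊛ y)[n] = Σ(m=0 to 4) x[m] · y[(n-m) mod 5]

Computing each output sample:
(x ⊛ y)[0] = -1
(x ⊛ y)[1] = 2
(x ⊛ y)[2] = 0
(x ⊛ y)[3] = 0
(x ⊛ y)[4] = -6

x ⊛ y = [-1, 2, 0, 0, -6]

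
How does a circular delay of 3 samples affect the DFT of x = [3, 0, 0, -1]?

Time shift by 3: X_shifted[k] = ω_4^(3k) · X[k]
Shifted x = [0, 0, -1, 3]

DFT(x[n-3]) = [2, 1+3i, -4, 1-3i]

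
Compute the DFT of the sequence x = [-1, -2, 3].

X[k] = Σ(n=0 to 2) x[n] · ω_3^(nk)
where ω_3 = e^(-2πi/3)

Computing each X[k]:
X[0] = 0
X[1] = -1.5000+4.3301i
X[2] = -1.5000-4.3301i

X = [0, -1.5000+4.3301i, -1.5000-4.3301i]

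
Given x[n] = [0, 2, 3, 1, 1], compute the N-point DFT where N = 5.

X[k] = Σ(n=0 to 4) x[n] · ω_5^(nk)
where ω_5 = e^(-2πi/5)

Computing each X[k]:
X[0] = 7
X[1] = -2.3090-2.1266i
X[2] = -1.1910+1.3143i
X[3] = -1.1910-1.3143i
X[4] = -2.3090+2.1266i

X = [7, -2.3090-2.1266i, -1.1910+1.3143i, -1.1910-1.3143i, -2.3090+2.1266i]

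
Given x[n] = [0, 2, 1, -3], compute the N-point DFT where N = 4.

X[k] = Σ(n=0 to 3) x[n] · ω_4^(nk)
where ω_4 = e^(-2πi/4)

Computing each X[k]:
X[0] = 0
X[1] = -1-5i
X[2] = 2
X[3] = -1+5i

X = [0, -1-5i, 2, -1+5i]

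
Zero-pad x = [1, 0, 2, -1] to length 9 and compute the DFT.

Original 4-point DFT: [2, -1-1i, 4, -1+1i]
Zero-padded 9-point DFT provides frequency interpolation.

DFT_9([x, 0, ...]) = [2, 1.8473-1.1036i, -0.3794-1.5501i, -1.0000+1.7321i, 3.0321+2.1516i, 3.0321-2.1516i, -1.0000-1.7321i, -0.3794+1.5501i, 1.8473+1.1036i]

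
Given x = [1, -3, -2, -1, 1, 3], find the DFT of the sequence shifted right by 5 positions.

Time shift by 5: X_shifted[k] = ω_6^(5k) · X[k]
Shifted x = [-3, -2, -1, 1, 3, 1]

DFT(x[n-5]) = [-1, -5.5000+6.0622i, -2.5000-0.8660i, -1, -2.5000+0.8660i, -5.5000-6.0622i]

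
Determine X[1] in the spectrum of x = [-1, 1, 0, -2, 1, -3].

X[1] = Σ(n=0 to 5) x[n] · ω_6^(1n) where ω_6 = e^(-2πi/6)
= (-1)·ω_6^0 + (1)·ω_6^1 + (0)·ω_6^2 + (-2)·ω_6^3 + (1)·ω_6^4 + (-3)·ω_6^5

X[1] = -0.5000-2.5981i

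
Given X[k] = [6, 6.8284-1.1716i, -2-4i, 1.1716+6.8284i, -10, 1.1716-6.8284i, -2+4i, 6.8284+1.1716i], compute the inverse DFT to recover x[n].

x[n] = (1/8) Σ(k=0 to 7) X[k] · e^(2πikn/8)

Computing each x[n]:
x[0] = 1
x[1] = 3
x[2] = 2
x[3] = -1
x[4] = -3
x[5] = 3
x[6] = -2
x[7] = 3

x = [1, 3, 2, -1, -3, 3, -2, 3]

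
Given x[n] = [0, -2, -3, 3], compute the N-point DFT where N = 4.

X[k] = Σ(n=0 to 3) x[n] · ω_4^(nk)
where ω_4 = e^(-2πi/4)

Computing each X[k]:
X[0] = -2
X[1] = 3+5i
X[2] = -4
X[3] = 3-5i

X = [-2, 3+5i, -4, 3-5i]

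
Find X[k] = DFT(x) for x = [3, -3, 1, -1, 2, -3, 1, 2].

X[k] = Σ(n=0 to 7) x[n] · ω_8^(nk)
where ω_8 = e^(-2πi/8)

Computing each X[k]:
X[0] = 2
X[1] = 3.1213+2.1213i
X[2] = 3+7i
X[3] = -1.1213+2.1213i
X[4] = 12
X[5] = -1.1213-2.1213i
X[6] = 3-7i
X[7] = 3.1213-2.1213i

X = [2, 3.1213+2.1213i, 3+7i, -1.1213+2.1213i, 12, -1.1213-2.1213i, 3-7i, 3.1213-2.1213i]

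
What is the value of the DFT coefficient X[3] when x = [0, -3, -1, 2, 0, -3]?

X[3] = Σ(n=0 to 5) x[n] · ω_6^(3n) where ω_6 = e^(-2πi/6)
= (0)·ω_6^0 + (-3)·ω_6^3 + (-1)·ω_6^6 + (2)·ω_6^9 + (0)·ω_6^12 + (-3)·ω_6^15

X[3] = 3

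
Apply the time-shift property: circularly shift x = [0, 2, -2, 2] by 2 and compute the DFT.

Time shift by 2: X_shifted[k] = ω_4^(2k) · X[k]
Shifted x = [-2, 2, 0, 2]

DFT(x[n-2]) = [2, -2, -6, -2]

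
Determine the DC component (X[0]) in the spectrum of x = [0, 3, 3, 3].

X[0] = Σ(n=0 to 3) x[n] · ω_4^0 = Σ x[n]
= (0) + (3) + (3) + (3)

X[0] = 9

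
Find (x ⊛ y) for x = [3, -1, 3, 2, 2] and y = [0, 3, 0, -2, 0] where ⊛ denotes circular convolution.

(x ⊛ y)[n] = Σ(m=0 to 4) x[m] · y[(n-m) mod 5]

Computing each output sample:
(x ⊛ y)[0] = 0
(x ⊛ y)[1] = 5
(x ⊛ y)[2] = -7
(x ⊛ y)[3] = 3
(x ⊛ y)[4] = 8

x ⊛ y = [0, 5, -7, 3, 8]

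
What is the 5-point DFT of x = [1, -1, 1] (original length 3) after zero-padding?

Original 3-point DFT: [1, 1.0000+1.7321i, 1.0000-1.7321i]
Zero-padded 5-point DFT provides frequency interpolation.

DFT_5([x, 0, ...]) = [1, -0.1180+0.3633i, 2.1180+1.5388i, 2.1180-1.5388i, -0.1180-0.3633i]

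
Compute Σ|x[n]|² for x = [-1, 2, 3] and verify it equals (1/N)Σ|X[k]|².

Time domain:
Σ|x[n]|² = |-1|² + |2|² + |3|² = 14.0000

Frequency domain:
(1/3)Σ|X[k]|² = (1/3)(|4|² + |-3.5000+0.8660i|² + |-3.5000-0.8660i|²) = (1/3)·42.0000 = 14.0000

Both sides agree, confirming Parseval's theorem.

Σ|x[n]|² = (1/N)Σ|X[k]|² = 14.0000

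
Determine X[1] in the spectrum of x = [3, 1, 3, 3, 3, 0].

X[1] = Σ(n=0 to 5) x[n] · ω_6^(1n) where ω_6 = e^(-2πi/6)
= (3)·ω_6^0 + (1)·ω_6^1 + (3)·ω_6^2 + (3)·ω_6^3 + (3)·ω_6^4 + (0)·ω_6^5

X[1] = -2.5000-0.8660i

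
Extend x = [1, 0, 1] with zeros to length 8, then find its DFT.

Original 3-point DFT: [2, 0.5000+0.8660i, 0.5000-0.8660i]
Zero-padded 8-point DFT provides frequency interpolation.

DFT_8([x, 0, ...]) = [2, 1-1i, 0, 1+1i, 2, 1-1i, 0, 1+1i]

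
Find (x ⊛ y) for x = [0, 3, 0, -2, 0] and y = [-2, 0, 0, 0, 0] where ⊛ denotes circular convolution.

(x ⊛ y)[n] = Σ(m=0 to 4) x[m] · y[(n-m) mod 5]

Computing each output sample:
(x ⊛ y)[0] = 0
(x ⊛ y)[1] = -6
(x ⊛ y)[2] = 0
(x ⊛ y)[3] = 4
(x ⊛ y)[4] = 0

x ⊛ y = [0, -6, 0, 4, 0]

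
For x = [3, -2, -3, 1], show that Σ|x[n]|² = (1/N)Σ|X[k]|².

Time domain:
Σ|x[n]|² = |3|² + |-2|² + |-3|² + |1|² = 23.0000

Frequency domain:
(1/4)Σ|X[k]|² = (1/4)(|-1|² + |6+3i|² + |1|² + |6-3i|²) = (1/4)·92.0000 = 23.0000

Both sides agree, confirming Parseval's theorem.

Σ|x[n]|² = (1/N)Σ|X[k]|² = 23.0000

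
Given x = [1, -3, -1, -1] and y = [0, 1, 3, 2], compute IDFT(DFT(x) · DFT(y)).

(x ⊛ y)[n] = Σ(m=0 to 3) x[m] · y[(n-m) mod 4]

Computing each output sample:
(x ⊛ y)[0] = -10
(x ⊛ y)[1] = -4
(x ⊛ y)[2] = -2
(x ⊛ y)[3] = -8

x ⊛ y = [-10, -4, -2, -8]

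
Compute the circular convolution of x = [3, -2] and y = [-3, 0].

(x ⊛ y)[n] = Σ(m=0 to 1) x[m] · y[(n-m) mod 2]

Computing each output sample:
(x ⊛ y)[0] = -9
(x ⊛ y)[1] = 6

x ⊛ y = [-9, 6]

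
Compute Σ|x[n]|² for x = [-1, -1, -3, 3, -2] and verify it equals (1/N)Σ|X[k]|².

Time domain:
Σ|x[n]|² = |-1|² + |-1|² + |-3|² + |3|² + |-2|² = 24.0000

Frequency domain:
(1/5)Σ|X[k]|² = (1/5)(|-4|² + |-1.9271+2.5757i|² + |1.4271-6.2941i|² + |1.4271+6.2941i|² + |-1.9271-2.5757i|²) = (1/5)·120.0000 = 24.0000

Both sides agree, confirming Parseval's theorem.

Σ|x[n]|² = (1/N)Σ|X[k]|² = 24.0000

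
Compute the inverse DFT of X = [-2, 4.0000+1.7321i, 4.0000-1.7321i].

x[n] = (1/3) Σ(k=0 to 2) X[k] · e^(2πikn/3)

Computing each x[n]:
x[0] = 2
x[1] = -3
x[2] = -1

x = [2, -3, -1]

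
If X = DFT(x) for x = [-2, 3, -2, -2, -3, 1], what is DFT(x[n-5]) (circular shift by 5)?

Time shift by 5: X_shifted[k] = ω_6^(5k) · X[k]
Shifted x = [3, -2, -2, -3, 1, -2]

DFT(x[n-5]) = [-5, 4.5000+2.5981i, 2.5000-2.5981i, 9, 2.5000+2.5981i, 4.5000-2.5981i]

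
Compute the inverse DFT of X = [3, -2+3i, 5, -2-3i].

x[n] = (1/4) Σ(k=0 to 3) X[k] · e^(2πikn/4)

Computing each x[n]:
x[0] = 1
x[1] = -2
x[2] = 3
x[3] = 1

x = [1, -2, 3, 1]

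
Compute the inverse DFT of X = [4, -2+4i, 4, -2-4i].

x[n] = (1/4) Σ(k=0 to 3) X[k] · e^(2πikn/4)

Computing each x[n]:
x[0] = 1
x[1] = -2
x[2] = 3
x[3] = 2

x = [1, -2, 3, 2]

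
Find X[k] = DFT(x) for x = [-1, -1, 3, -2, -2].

X[k] = Σ(n=0 to 4) x[n] · ω_5^(nk)
where ω_5 = e^(-2πi/5)

Computing each X[k]:
X[0] = -3
X[1] = -2.7361-3.8900i
X[2] = 1.7361+4.1675i
X[3] = 1.7361-4.1675i
X[4] = -2.7361+3.8900i

X = [-3, -2.7361-3.8900i, 1.7361+4.1675i, 1.7361-4.1675i, -2.7361+3.8900i]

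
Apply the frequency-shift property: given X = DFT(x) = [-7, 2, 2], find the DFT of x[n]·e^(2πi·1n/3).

Modulation property: DFT(ω_3^(-1n)·x[n]) = X[(k-1) mod 3], so circularly shift X by 1 positions.

X[k-1] = [2, -7, 2]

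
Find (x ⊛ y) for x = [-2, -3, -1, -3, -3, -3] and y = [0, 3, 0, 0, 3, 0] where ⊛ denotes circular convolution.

(x ⊛ y)[n] = Σ(m=0 to 5) x[m] · y[(n-m) mod 6]

Computing each output sample:
(x ⊛ y)[0] = -12
(x ⊛ y)[1] = -15
(x ⊛ y)[2] = -18
(x ⊛ y)[3] = -12
(x ⊛ y)[4] = -15
(x ⊛ y)[5] = -18

x ⊛ y = [-12, -15, -18, -12, -15, -18]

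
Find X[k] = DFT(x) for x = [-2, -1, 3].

X[k] = Σ(n=0 to 2) x[n] · ω_3^(nk)
where ω_3 = e^(-2πi/3)

Computing each X[k]:
X[0] = 0
X[1] = -3.0000+3.4641i
X[2] = -3.0000-3.4641i

X = [0, -3.0000+3.4641i, -3.0000-3.4641i]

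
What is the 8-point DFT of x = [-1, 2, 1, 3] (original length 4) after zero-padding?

Original 4-point DFT: [5, -2+1i, -5, -2-1i]
Zero-padded 8-point DFT provides frequency interpolation.

DFT_8([x, 0, ...]) = [5, -1.7071-4.5355i, -2+1i, -0.2929-2.5355i, -5, -0.2929+2.5355i, -2-1i, -1.7071+4.5355i]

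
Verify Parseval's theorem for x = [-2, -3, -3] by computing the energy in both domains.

Time domain:
Σ|x[n]|² = |-2|² + |-3|² + |-3|² = 22.0000

Frequency domain:
(1/3)Σ|X[k]|² = (1/3)(|-8|² + |1|² + |1|²) = (1/3)·66.0000 = 22.0000

Both sides agree, confirming Parseval's theorem.

Σ|x[n]|² = (1/N)Σ|X[k]|² = 22.0000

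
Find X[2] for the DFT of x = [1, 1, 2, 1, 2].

X[2] = Σ(n=0 to 4) x[n] · ω_5^(2n) where ω_5 = e^(-2πi/5)
= (1)·ω_5^0 + (1)·ω_5^2 + (2)·ω_5^4 + (1)·ω_5^6 + (2)·ω_5^8

X[2] = -0.5000+1.5388i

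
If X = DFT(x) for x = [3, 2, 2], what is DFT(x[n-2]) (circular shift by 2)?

Time shift by 2: X_shifted[k] = ω_3^(2k) · X[k]
Shifted x = [2, 2, 3]

DFT(x[n-2]) = [7, -0.5000+0.8660i, -0.5000-0.8660i]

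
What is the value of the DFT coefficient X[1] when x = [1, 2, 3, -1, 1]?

X[1] = Σ(n=0 to 4) x[n] · ω_5^(1n) where ω_5 = e^(-2πi/5)
= (1)·ω_5^0 + (2)·ω_5^1 + (3)·ω_5^2 + (-1)·ω_5^3 + (1)·ω_5^4

X[1] = 0.3090-3.3022i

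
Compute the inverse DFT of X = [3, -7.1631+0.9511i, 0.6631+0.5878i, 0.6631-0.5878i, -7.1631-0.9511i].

x[n] = (1/5) Σ(k=0 to 4) X[k] · e^(2πikn/5)

Computing each x[n]:
x[0] = -2
x[1] = -1
x[2] = 3
x[3] = 3
x[4] = 0

x = [-2, -1, 3, 3, 0]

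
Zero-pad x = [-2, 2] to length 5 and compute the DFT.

Original 2-point DFT: [0, -4]
Zero-padded 5-point DFT provides frequency interpolation.

DFT_5([x, 0, ...]) = [0, -1.3820-1.9021i, -3.6180-1.1756i, -3.6180+1.1756i, -1.3820+1.9021i]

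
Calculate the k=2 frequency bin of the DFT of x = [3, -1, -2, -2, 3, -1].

X[2] = Σ(n=0 to 5) x[n] · ω_6^(2n) where ω_6 = e^(-2πi/6)
= (3)·ω_6^0 + (-1)·ω_6^2 + (-2)·ω_6^4 + (-2)·ω_6^6 + (3)·ω_6^8 + (-1)·ω_6^10

X[2] = 1.5000-4.3301i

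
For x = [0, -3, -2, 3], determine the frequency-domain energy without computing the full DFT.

Parseval: Σ|x[n]|² = (1/N)Σ|X[k]|², so Σ|X[k]|² = N·Σ|x[n]|² = 4·22.0000

Σ|X[k]|² = N·Σ|x[n]|² = 4·22.0000 = 88.0000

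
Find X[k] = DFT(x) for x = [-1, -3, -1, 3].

X[k] = Σ(n=0 to 3) x[n] · ω_4^(nk)
where ω_4 = e^(-2πi/4)

Computing each X[k]:
X[0] = -2
X[1] = 6i
X[2] = -2
X[3] = -6i

X = [-2, 6i, -2, -6i]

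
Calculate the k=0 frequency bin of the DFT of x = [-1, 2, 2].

X[0] = Σ(n=0 to 2) x[n] · ω_3^0 = Σ x[n]
= (-1) + (2) + (2)

X[0] = 3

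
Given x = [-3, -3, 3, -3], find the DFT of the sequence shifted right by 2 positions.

Time shift by 2: X_shifted[k] = ω_4^(2k) · X[k]
Shifted x = [3, -3, -3, -3]

DFT(x[n-2]) = [-6, 6, 6, 6]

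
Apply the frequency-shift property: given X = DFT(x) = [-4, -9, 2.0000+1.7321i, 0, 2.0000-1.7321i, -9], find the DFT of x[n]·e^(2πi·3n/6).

Modulation property: DFT(ω_6^(-3n)·x[n]) = X[(k-3) mod 6], so circularly shift X by 3 positions.

X[k-3] = [0, 2.0000-1.7321i, -9, -4, -9, 2.0000+1.7321i]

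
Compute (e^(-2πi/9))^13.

Since ω_9^9 = 1, powers reduce modulo 9.
13 mod 9 = 4
So ω_9^13 = ω_9^4 = e^(-2πi·4/9)

ω_9^13 = ω_9^4 = -0.9397-0.3420i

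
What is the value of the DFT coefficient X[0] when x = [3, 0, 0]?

X[0] = Σ(n=0 to 2) x[n] · ω_3^0 = Σ x[n]
= (3) + (0) + (0)

X[0] = 3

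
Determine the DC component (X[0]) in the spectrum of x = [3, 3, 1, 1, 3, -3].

X[0] = Σ(n=0 to 5) x[n] · ω_6^0 = Σ x[n]
= (3) + (3) + (1) + (1) + (3) + (-3)

X[0] = 8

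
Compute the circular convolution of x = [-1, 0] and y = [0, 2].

(x ⊛ y)[n] = Σ(m=0 to 1) x[m] · y[(n-m) mod 2]

Computing each output sample:
(x ⊛ y)[0] = 0
(x ⊛ y)[1] = -2

x ⊛ y = [0, -2]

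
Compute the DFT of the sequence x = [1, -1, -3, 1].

X[k] = Σ(n=0 to 3) x[n] · ω_4^(nk)
where ω_4 = e^(-2πi/4)

Computing each X[k]:
X[0] = -2
X[1] = 4+2i
X[2] = -2
X[3] = 4-2i

X = [-2, 4+2i, -2, 4-2i]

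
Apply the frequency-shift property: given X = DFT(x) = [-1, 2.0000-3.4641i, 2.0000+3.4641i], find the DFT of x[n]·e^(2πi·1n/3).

Modulation property: DFT(ω_3^(-1n)·x[n]) = X[(k-1) mod 3], so circularly shift X by 1 positions.

X[k-1] = [2.0000+3.4641i, -1, 2.0000-3.4641i]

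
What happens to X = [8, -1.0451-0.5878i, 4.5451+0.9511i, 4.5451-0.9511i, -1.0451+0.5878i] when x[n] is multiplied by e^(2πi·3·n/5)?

Modulation property: DFT(ω_5^(-3n)·x[n]) = X[(k-3) mod 5], so circularly shift X by 3 positions.

X[k-3] = [4.5451+0.9511i, 4.5451-0.9511i, -1.0451+0.5878i, 8, -1.0451-0.5878i]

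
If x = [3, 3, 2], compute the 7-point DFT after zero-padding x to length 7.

Original 3-point DFT: [8, 0.5000-0.8660i, 0.5000+0.8660i]
Zero-padded 7-point DFT provides frequency interpolation.

DFT_7([x, 0, ...]) = [8, 4.4254-4.2954i, 0.5305-2.0570i, 1.5441+0.2620i, 1.5441-0.2620i, 0.5305+2.0570i, 4.4254+4.2954i]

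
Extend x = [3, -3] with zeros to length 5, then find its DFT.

Original 2-point DFT: [0, 6]
Zero-padded 5-point DFT provides frequency interpolation.

DFT_5([x, 0, ...]) = [0, 2.0729+2.8532i, 5.4271+1.7634i, 5.4271-1.7634i, 2.0729-2.8532i]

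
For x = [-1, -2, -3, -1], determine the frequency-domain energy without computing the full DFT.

Parseval: Σ|x[n]|² = (1/N)Σ|X[k]|², so Σ|X[k]|² = N·Σ|x[n]|² = 4·15.0000

Σ|X[k]|² = N·Σ|x[n]|² = 4·15.0000 = 60.0000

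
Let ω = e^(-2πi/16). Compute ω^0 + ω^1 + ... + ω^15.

Sum of all nth roots of unity equals 0 for n > 1 (geometric series with r ≠ 1).

0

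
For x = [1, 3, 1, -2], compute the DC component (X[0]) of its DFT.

X[0] = Σ(n=0 to 3) x[n] · ω_4^0 = Σ x[n]
= (1) + (3) + (1) + (-2)

X[0] = 3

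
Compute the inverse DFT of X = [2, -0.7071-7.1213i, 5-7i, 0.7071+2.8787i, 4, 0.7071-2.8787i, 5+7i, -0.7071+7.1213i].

x[n] = (1/8) Σ(k=0 to 7) X[k] · e^(2πikn/8)

Computing each x[n]:
x[0] = 2
x[1] = 2
x[2] = 2
x[3] = -1
x[4] = 2
x[5] = 1
x[6] = -3
x[7] = -3

x = [2, 2, 2, -1, 2, 1, -3, -3]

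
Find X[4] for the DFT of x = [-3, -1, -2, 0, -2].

X[4] = Σ(n=0 to 4) x[n] · ω_5^(4n) where ω_5 = e^(-2πi/5)
= (-3)·ω_5^0 + (-1)·ω_5^4 + (-2)·ω_5^8 + (0)·ω_5^12 + (-2)·ω_5^16

X[4] = -2.3090-0.2245i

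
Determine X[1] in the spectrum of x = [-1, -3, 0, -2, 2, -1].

X[1] = Σ(n=0 to 5) x[n] · ω_6^(1n) where ω_6 = e^(-2πi/6)
= (-1)·ω_6^0 + (-3)·ω_6^1 + (0)·ω_6^2 + (-2)·ω_6^3 + (2)·ω_6^4 + (-1)·ω_6^5

X[1] = -2.0000+3.4641i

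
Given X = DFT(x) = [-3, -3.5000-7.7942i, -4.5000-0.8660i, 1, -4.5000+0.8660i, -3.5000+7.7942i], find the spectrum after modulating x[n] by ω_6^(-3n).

Modulation property: DFT(ω_6^(-3n)·x[n]) = X[(k-3) mod 6], so circularly shift X by 3 positions.

X[k-3] = [1, -4.5000+0.8660i, -3.5000+7.7942i, -3, -3.5000-7.7942i, -4.5000-0.8660i]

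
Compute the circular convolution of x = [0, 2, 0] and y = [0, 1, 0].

(x ⊛ y)[n] = Σ(m=0 to 2) x[m] · y[(n-m) mod 3]

Computing each output sample:
(x ⊛ y)[0] = 0
(x ⊛ y)[1] = 0
(x ⊛ y)[2] = 2

x ⊛ y = [0, 0, 2]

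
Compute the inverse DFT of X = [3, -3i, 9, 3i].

x[n] = (1/4) Σ(k=0 to 3) X[k] · e^(2πikn/4)

Computing each x[n]:
x[0] = 3
x[1] = 0
x[2] = 3
x[3] = -3

x = [3, 0, 3, -3]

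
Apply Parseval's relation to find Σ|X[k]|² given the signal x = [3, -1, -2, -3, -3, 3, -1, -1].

Parseval: Σ|x[n]|² = (1/N)Σ|X[k]|², so Σ|X[k]|² = N·Σ|x[n]|² = 8·43.0000

Σ|X[k]|² = N·Σ|x[n]|² = 8·43.0000 = 344.0000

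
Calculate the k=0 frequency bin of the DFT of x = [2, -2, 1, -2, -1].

X[0] = Σ(n=0 to 4) x[n] · ω_5^0 = Σ x[n]
= (2) + (-2) + (1) + (-2) + (-1)

X[0] = -2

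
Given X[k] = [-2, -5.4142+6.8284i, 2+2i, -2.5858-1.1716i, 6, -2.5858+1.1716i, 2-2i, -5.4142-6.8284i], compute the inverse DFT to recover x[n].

x[n] = (1/8) Σ(k=0 to 7) X[k] · e^(2πikn/8)

Computing each x[n]:
x[0] = -1
x[1] = -3
x[2] = -2
x[3] = -1
x[4] = 3
x[5] = 0
x[6] = 2
x[7] = 0

x = [-1, -3, -2, -1, 3, 0, 2, 0]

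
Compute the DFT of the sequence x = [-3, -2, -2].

X[k] = Σ(n=0 to 2) x[n] · ω_3^(nk)
where ω_3 = e^(-2πi/3)

Computing each X[k]:
X[0] = -7
X[1] = -1
X[2] = -1

X = [-7, -1, -1]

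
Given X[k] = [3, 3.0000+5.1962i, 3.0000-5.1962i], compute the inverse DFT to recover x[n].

x[n] = (1/3) Σ(k=0 to 2) X[k] · e^(2πikn/3)

Computing each x[n]:
x[0] = 3
x[1] = -3
x[2] = 3

x = [3, -3, 3]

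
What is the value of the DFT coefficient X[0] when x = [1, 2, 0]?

X[0] = Σ(n=0 to 2) x[n] · ω_3^0 = Σ x[n]
= (1) + (2) + (0)

X[0] = 3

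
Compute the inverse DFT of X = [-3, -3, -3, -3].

x[n] = (1/4) Σ(k=0 to 3) X[k] · e^(2πikn/4)

Computing each x[n]:
x[0] = -3
x[1] = 0
x[2] = 0
x[3] = 0

x = [-3, 0, 0, 0]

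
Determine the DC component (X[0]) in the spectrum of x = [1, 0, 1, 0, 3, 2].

X[0] = Σ(n=0 to 5) x[n] · ω_6^0 = Σ x[n]
= (1) + (0) + (1) + (0) + (3) + (2)

X[0] = 7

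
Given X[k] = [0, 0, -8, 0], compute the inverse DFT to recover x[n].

x[n] = (1/4) Σ(k=0 to 3) X[k] · e^(2πikn/4)

Computing each x[n]:
x[0] = -2
x[1] = 2
x[2] = -2
x[3] = 2

x = [-2, 2, -2, 2]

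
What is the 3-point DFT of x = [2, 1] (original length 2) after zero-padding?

Original 2-point DFT: [3, 1]
Zero-padded 3-point DFT provides frequency interpolation.

DFT_3([x, 0, ...]) = [3, 1.5000-0.8660i, 1.5000+0.8660i]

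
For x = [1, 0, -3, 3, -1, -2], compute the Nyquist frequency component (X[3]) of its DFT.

X[3] = Σ(n=0 to 5) x[n] · ω_6^(3n) where ω_6 = e^(-2πi/6)
= (1)·ω_6^0 + (0)·ω_6^3 + (-3)·ω_6^6 + (3)·ω_6^9 + (-1)·ω_6^12 + (-2)·ω_6^15

X[3] = -4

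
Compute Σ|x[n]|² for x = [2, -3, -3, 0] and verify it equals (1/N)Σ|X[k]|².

Time domain:
Σ|x[n]|² = |2|² + |-3|² + |-3|² + |0|² = 22.0000

Frequency domain:
(1/4)Σ|X[k]|² = (1/4)(|-4|² + |5+3i|² + |2|² + |5-3i|²) = (1/4)·88.0000 = 22.0000

Both sides agree, confirming Parseval's theorem.

Σ|x[n]|² = (1/N)Σ|X[k]|² = 22.0000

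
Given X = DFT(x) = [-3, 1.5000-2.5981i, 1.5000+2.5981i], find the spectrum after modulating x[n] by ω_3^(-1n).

Modulation property: DFT(ω_3^(-1n)·x[n]) = X[(k-1) mod 3], so circularly shift X by 1 positions.

X[k-1] = [1.5000+2.5981i, -3, 1.5000-2.5981i]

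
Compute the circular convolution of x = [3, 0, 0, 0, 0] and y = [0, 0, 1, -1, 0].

(x ⊛ y)[n] = Σ(m=0 to 4) x[m] · y[(n-m) mod 5]

Computing each output sample:
(x ⊛ y)[0] = 0
(x ⊛ y)[1] = 0
(x ⊛ y)[2] = 3
(x ⊛ y)[3] = -3
(x ⊛ y)[4] = 0

x ⊛ y = [0, 0, 3, -3, 0]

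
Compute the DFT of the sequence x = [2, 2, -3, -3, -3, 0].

X[k] = Σ(n=0 to 5) x[n] · ω_6^(nk)
where ω_6 = e^(-2πi/6)

Computing each X[k]:
X[0] = -5
X[1] = 9.0000-1.7321i
X[2] = 1.0000-1.7321i
X[3] = -3
X[4] = 1.0000+1.7321i
X[5] = 9.0000+1.7321i

X = [-5, 9.0000-1.7321i, 1.0000-1.7321i, -3, 1.0000+1.7321i, 9.0000+1.7321i]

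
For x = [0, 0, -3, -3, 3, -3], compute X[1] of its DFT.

X[1] = Σ(n=0 to 5) x[n] · ω_6^(1n) where ω_6 = e^(-2πi/6)
= (0)·ω_6^0 + (0)·ω_6^1 + (-3)·ω_6^2 + (-3)·ω_6^3 + (3)·ω_6^4 + (-3)·ω_6^5

X[1] = 1.5000+2.5981i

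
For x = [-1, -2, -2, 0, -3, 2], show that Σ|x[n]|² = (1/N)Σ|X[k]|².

Time domain:
Σ|x[n]|² = |-1|² + |-2|² + |-2|² + |0|² + |-3|² + |2|² = 22.0000

Frequency domain:
(1/6)Σ|X[k]|² = (1/6)(|-6|² + |1.5000+2.5981i|² + |1.5000+4.3301i|² + |-6|² + |1.5000-4.3301i|² + |1.5000-2.5981i|²) = (1/6)·132.0000 = 22.0000

Both sides agree, confirming Parseval's theorem.

Σ|x[n]|² = (1/N)Σ|X[k]|² = 22.0000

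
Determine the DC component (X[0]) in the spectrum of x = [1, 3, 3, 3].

X[0] = Σ(n=0 to 3) x[n] · ω_4^0 = Σ x[n]
= (1) + (3) + (3) + (3)

X[0] = 10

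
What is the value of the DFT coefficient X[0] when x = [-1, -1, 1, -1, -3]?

X[0] = Σ(n=0 to 4) x[n] · ω_5^0 = Σ x[n]
= (-1) + (-1) + (1) + (-1) + (-3)

X[0] = -5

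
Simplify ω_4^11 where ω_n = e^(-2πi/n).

Since ω_4^4 = 1, powers reduce modulo 4.
11 mod 4 = 3
So ω_4^11 = ω_4^3 = e^(-2πi·3/4)

ω_4^11 = ω_4^3 = 1i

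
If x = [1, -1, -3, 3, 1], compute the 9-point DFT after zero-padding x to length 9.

Original 5-point DFT: [1, 1.0000+5.4288i, 1.0000-4.5308i, 1.0000+4.5308i, 1.0000-5.4288i]
Zero-padded 9-point DFT provides frequency interpolation.

DFT_9([x, 0, ...]) = [1, -2.7267+0.6571i, 2.9115+5.2517i, 5.5000-2.5981i, -1.6848-3.1996i, -1.6848+3.1996i, 5.5000+2.5981i, 2.9115-5.2517i, -2.7267-0.6571i]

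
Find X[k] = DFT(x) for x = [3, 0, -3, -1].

X[k] = Σ(n=0 to 3) x[n] · ω_4^(nk)
where ω_4 = e^(-2πi/4)

Computing each X[k]:
X[0] = -1
X[1] = 6-1i
X[2] = 1
X[3] = 6+1i

X = [-1, 6-1i, 1, 6+1i]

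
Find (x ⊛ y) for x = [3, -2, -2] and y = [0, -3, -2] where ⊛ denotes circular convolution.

(x ⊛ y)[n] = Σ(m=0 to 2) x[m] · y[(n-m) mod 3]

Computing each output sample:
(x ⊛ y)[0] = 10
(x ⊛ y)[1] = -5
(x ⊛ y)[2] = 0

x ⊛ y = [10, -5, 0]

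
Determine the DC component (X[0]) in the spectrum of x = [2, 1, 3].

X[0] = Σ(n=0 to 2) x[n] · ω_3^0 = Σ x[n]
= (2) + (1) + (3)

X[0] = 6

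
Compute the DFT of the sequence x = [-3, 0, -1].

X[k] = Σ(n=0 to 2) x[n] · ω_3^(nk)
where ω_3 = e^(-2πi/3)

Computing each X[k]:
X[0] = -4
X[1] = -2.5000-0.8660i
X[2] = -2.5000+0.8660i

X = [-4, -2.5000-0.8660i, -2.5000+0.8660i]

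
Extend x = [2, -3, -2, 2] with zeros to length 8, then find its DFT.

Original 4-point DFT: [-1, 4+5i, 1, 4-5i]
Zero-padded 8-point DFT provides frequency interpolation.

DFT_8([x, 0, ...]) = [-1, -1.5355+2.7071i, 4+5i, 5.5355-1.2929i, 1, 5.5355+1.2929i, 4-5i, -1.5355-2.7071i]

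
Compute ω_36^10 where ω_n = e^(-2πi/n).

ω_36^10 = e^(-2πi·10/36)
= cos(-2π·10/36) + i·sin(-2π·10/36)
= cos(-20π/36) + i·sin(-20π/36)

ω_36^10 = cos(-20π/36) + i·sin(-20π/36) = -0.1736-0.9848i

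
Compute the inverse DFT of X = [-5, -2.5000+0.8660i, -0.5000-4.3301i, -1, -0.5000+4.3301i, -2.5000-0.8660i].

x[n] = (1/6) Σ(k=0 to 5) X[k] · e^(2πikn/6)

Computing each x[n]:
x[0] = -2
x[1] = 0
x[2] = -2
x[3] = 0
x[4] = 1
x[5] = -2

x = [-2, 0, -2, 0, 1, -2]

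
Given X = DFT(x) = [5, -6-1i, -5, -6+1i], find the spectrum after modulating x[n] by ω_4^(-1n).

Modulation property: DFT(ω_4^(-1n)·x[n]) = X[(k-1) mod 4], so circularly shift X by 1 positions.

X[k-1] = [-6+1i, 5, -6-1i, -5]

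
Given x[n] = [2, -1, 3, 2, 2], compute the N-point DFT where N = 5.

X[k] = Σ(n=0 to 4) x[n] · ω_5^(nk)
where ω_5 = e^(-2πi/5)

Computing each X[k]:
X[0] = 8
X[1] = -1.7361+2.2654i
X[2] = 2.7361+2.7144i
X[3] = 2.7361-2.7144i
X[4] = -1.7361-2.2654i

X = [8, -1.7361+2.2654i, 2.7361+2.7144i, 2.7361-2.7144i, -1.7361-2.2654i]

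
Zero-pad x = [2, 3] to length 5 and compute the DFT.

Original 2-point DFT: [5, -1]
Zero-padded 5-point DFT provides frequency interpolation.

DFT_5([x, 0, ...]) = [5, 2.9271-2.8532i, -0.4271-1.7634i, -0.4271+1.7634i, 2.9271+2.8532i]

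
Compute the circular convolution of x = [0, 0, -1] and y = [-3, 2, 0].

(x ⊛ y)[n] = Σ(m=0 to 2) x[m] · y[(n-m) mod 3]

Computing each output sample:
(x ⊛ y)[0] = -2
(x ⊛ y)[1] = 0
(x ⊛ y)[2] = 3

x ⊛ y = [-2, 0, 3]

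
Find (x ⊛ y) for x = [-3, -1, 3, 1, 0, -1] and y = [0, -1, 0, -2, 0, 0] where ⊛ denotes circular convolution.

(x ⊛ y)[n] = Σ(m=0 to 5) x[m] · y[(n-m) mod 6]

Computing each output sample:
(x ⊛ y)[0] = -1
(x ⊛ y)[1] = 3
(x ⊛ y)[2] = 3
(x ⊛ y)[3] = 3
(x ⊛ y)[4] = 1
(x ⊛ y)[5] = -6

x ⊛ y = [-1, 3, 3, 3, 1, -6]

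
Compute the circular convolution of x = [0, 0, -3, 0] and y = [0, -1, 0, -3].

(x ⊛ y)[n] = Σ(m=0 to 3) x[m] · y[(n-m) mod 4]

Computing each output sample:
(x ⊛ y)[0] = 0
(x ⊛ y)[1] = 9
(x ⊛ y)[2] = 0
(x ⊛ y)[3] = 3

x ⊛ y = [0, 9, 0, 3]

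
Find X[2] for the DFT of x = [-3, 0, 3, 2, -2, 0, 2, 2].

X[2] = Σ(n=0 to 7) x[n] · ω_8^(2n) where ω_8 = e^(-2πi/8)
= (-3)·ω_8^0 + (0)·ω_8^2 + (3)·ω_8^4 + (2)·ω_8^6 + (-2)·ω_8^8 + (0)·ω_8^10 + (2)·ω_8^12 + (2)·ω_8^14

X[2] = -10+4i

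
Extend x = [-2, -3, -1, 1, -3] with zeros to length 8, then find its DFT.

Original 5-point DFT: [-8, -3.8541+1.1756i, 2.8541-1.9021i, 2.8541+1.9021i, -3.8541-1.1756i]
Zero-padded 8-point DFT provides frequency interpolation.

DFT_8([x, 0, ...]) = [-8, -1.8284+2.4142i, -4+4i, 3.8284+0.4142i, -4, 3.8284-0.4142i, -4-4i, -1.8284-2.4142i]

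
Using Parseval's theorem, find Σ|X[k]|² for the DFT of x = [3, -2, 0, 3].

Parseval: Σ|x[n]|² = (1/N)Σ|X[k]|², so Σ|X[k]|² = N·Σ|x[n]|² = 4·22.0000

Σ|X[k]|² = N·Σ|x[n]|² = 4·22.0000 = 88.0000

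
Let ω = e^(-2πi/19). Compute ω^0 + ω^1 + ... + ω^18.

Sum of all nth roots of unity equals 0 for n > 1 (geometric series with r ≠ 1).

0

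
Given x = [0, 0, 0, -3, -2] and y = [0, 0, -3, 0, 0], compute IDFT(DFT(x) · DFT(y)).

(x ⊛ y)[n] = Σ(m=0 to 4) x[m] · y[(n-m) mod 5]

Computing each output sample:
(x ⊛ y)[0] = 9
(x ⊛ y)[1] = 6
(x ⊛ y)[2] = 0
(x ⊛ y)[3] = 0
(x ⊛ y)[4] = 0

x ⊛ y = [9, 6, 0, 0, 0]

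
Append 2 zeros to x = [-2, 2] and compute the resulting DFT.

Original 2-point DFT: [0, -4]
Zero-padded 4-point DFT provides frequency interpolation.

DFT_4([x, 0, ...]) = [0, -2-2i, -4, -2+2i]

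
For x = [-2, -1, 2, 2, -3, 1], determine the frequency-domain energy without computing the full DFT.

Parseval: Σ|x[n]|² = (1/N)Σ|X[k]|², so Σ|X[k]|² = N·Σ|x[n]|² = 6·23.0000

Σ|X[k]|² = N·Σ|x[n]|² = 6·23.0000 = 138.0000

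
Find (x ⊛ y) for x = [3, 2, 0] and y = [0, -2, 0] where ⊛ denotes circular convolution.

(x ⊛ y)[n] = Σ(m=0 to 2) x[m] · y[(n-m) mod 3]

Computing each output sample:
(x ⊛ y)[0] = 0
(x ⊛ y)[1] = -6
(x ⊛ y)[2] = -4

x ⊛ y = [0, -6, -4]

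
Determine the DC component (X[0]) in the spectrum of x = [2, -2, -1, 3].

X[0] = Σ(n=0 to 3) x[n] · ω_4^0 = Σ x[n]
= (2) + (-2) + (-1) + (3)

X[0] = 2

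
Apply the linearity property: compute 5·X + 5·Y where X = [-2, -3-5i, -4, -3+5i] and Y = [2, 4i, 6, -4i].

By linearity: DFT(5x + 5y) = 5·DFT(x) + 5·DFT(y)
= 5·[-2, -3-5i, -4, -3+5i] + 5·[2, 4i, 6, -4i]

Computing element-wise:
Z[0] = 5·(-2) + 5·(2) = 0
Z[1] = 5·(-3-5i) + 5·(4i) = -15-5i
Z[2] = 5·(-4) + 5·(6) = 10
Z[3] = 5·(-3+5i) + 5·(-4i) = -15+5i

DFT(5x + 5y) = 5·X + 5·Y = [0, -15-5i, 10, -15+5i]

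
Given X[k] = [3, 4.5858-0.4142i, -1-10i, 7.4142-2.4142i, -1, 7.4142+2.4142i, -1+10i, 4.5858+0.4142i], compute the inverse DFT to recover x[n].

x[n] = (1/8) Σ(k=0 to 7) X[k] · e^(2πikn/8)

Computing each x[n]:
x[0] = 3
x[1] = 3
x[2] = 0
x[3] = -1
x[4] = -3
x[5] = 3
x[6] = 1
x[7] = -3

x = [3, 3, 0, -1, -3, 3, 1, -3]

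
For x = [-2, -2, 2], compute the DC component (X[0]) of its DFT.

X[0] = Σ(n=0 to 2) x[n] · ω_3^0 = Σ x[n]
= (-2) + (-2) + (2)

X[0] = -2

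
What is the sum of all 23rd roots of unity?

Sum of all nth roots of unity equals 0 for n > 1 (geometric series with r ≠ 1).

0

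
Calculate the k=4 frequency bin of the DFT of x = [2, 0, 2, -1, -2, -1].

X[4] = Σ(n=0 to 5) x[n] · ω_6^(4n) where ω_6 = e^(-2πi/6)
= (2)·ω_6^0 + (0)·ω_6^4 + (2)·ω_6^8 + (-1)·ω_6^12 + (-2)·ω_6^16 + (-1)·ω_6^20

X[4] = 1.5000-2.5981i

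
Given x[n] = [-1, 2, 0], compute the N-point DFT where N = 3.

X[k] = Σ(n=0 to 2) x[n] · ω_3^(nk)
where ω_3 = e^(-2πi/3)

Computing each X[k]:
X[0] = 1
X[1] = -2.0000-1.7321i
X[2] = -2.0000+1.7321i

X = [1, -2.0000-1.7321i, -2.0000+1.7321i]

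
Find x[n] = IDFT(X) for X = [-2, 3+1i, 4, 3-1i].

x[n] = (1/4) Σ(k=0 to 3) X[k] · e^(2πikn/4)

Computing each x[n]:
x[0] = 2
x[1] = -2
x[2] = -1
x[3] = -1

x = [2, -2, -1, -1]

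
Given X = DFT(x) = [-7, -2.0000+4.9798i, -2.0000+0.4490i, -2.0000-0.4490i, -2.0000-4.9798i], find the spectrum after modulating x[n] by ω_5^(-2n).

Modulation property: DFT(ω_5^(-2n)·x[n]) = X[(k-2) mod 5], so circularly shift X by 2 positions.

X[k-2] = [-2.0000-0.4490i, -2.0000-4.9798i, -7, -2.0000+4.9798i, -2.0000+0.4490i]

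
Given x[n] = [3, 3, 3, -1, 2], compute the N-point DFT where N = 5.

X[k] = Σ(n=0 to 4) x[n] · ω_5^(nk)
where ω_5 = e^(-2πi/5)

Computing each X[k]:
X[0] = 10
X[1] = 2.9271-3.3022i
X[2] = -0.4271+3.2164i
X[3] = -0.4271-3.2164i
X[4] = 2.9271+3.3022i

X = [10, 2.9271-3.3022i, -0.4271+3.2164i, -0.4271-3.2164i, 2.9271+3.3022i]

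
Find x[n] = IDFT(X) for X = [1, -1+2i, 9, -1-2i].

x[n] = (1/4) Σ(k=0 to 3) X[k] · e^(2πikn/4)

Computing each x[n]:
x[0] = 2
x[1] = -3
x[2] = 3
x[3] = -1

x = [2, -3, 3, -1]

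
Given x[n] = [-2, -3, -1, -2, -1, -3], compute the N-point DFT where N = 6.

X[k] = Σ(n=0 to 5) x[n] · ω_6^(nk)
where ω_6 = e^(-2πi/6)

Computing each X[k]:
X[0] = -12
X[1] = -2
X[2] = 0
X[3] = 4
X[4] = 0
X[5] = -2

X = [-12, -2, 0, 4, 0, -2]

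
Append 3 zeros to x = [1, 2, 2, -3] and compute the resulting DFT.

Original 4-point DFT: [2, -1-5i, 4, -1+5i]
Zero-padded 7-point DFT provides frequency interpolation.

DFT_7([x, 0, ...]) = [2, 4.5048-2.2119i, -3.1174-3.4276i, 1.1126+3.6207i, 1.1126-3.6207i, -3.1174+3.4276i, 4.5048+2.2119i]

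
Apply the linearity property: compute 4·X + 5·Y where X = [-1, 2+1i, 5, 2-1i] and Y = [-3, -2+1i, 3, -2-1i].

By linearity: DFT(4x + 5y) = 4·DFT(x) + 5·DFT(y)
= 4·[-1, 2+1i, 5, 2-1i] + 5·[-3, -2+1i, 3, -2-1i]

Computing element-wise:
Z[0] = 4·(-1) + 5·(-3) = -19
Z[1] = 4·(2+1i) + 5·(-2+1i) = -2+9i
Z[2] = 4·(5) + 5·(3) = 35
Z[3] = 4·(2-1i) + 5·(-2-1i) = -2-9i

DFT(4x + 5y) = 4·X + 5·Y = [-19, -2+9i, 35, -2-9i]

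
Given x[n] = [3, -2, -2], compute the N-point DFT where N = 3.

X[k] = Σ(n=0 to 2) x[n] · ω_3^(nk)
where ω_3 = e^(-2πi/3)

Computing each X[k]:
X[0] = -1
X[1] = 5
X[2] = 5

X = [-1, 5, 5]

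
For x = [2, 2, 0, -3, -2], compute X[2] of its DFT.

X[2] = Σ(n=0 to 4) x[n] · ω_5^(2n) where ω_5 = e^(-2πi/5)
= (2)·ω_5^0 + (2)·ω_5^2 + (0)·ω_5^4 + (-3)·ω_5^6 + (-2)·ω_5^8

X[2] = 1.0729+0.5020i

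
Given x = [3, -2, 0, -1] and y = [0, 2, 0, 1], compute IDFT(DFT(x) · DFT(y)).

(x ⊛ y)[n] = Σ(m=0 to 3) x[m] · y[(n-m) mod 4]

Computing each output sample:
(x ⊛ y)[0] = -4
(x ⊛ y)[1] = 6
(x ⊛ y)[2] = -5
(x ⊛ y)[3] = 3

x ⊛ y = [-4, 6, -5, 3]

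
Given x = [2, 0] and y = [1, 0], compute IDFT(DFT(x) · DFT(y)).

(x ⊛ y)[n] = Σ(m=0 to 1) x[m] · y[(n-m) mod 2]

Computing each output sample:
(x ⊛ y)[0] = 2
(x ⊛ y)[1] = 0

x ⊛ y = [2, 0]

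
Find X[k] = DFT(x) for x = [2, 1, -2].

X[k] = Σ(n=0 to 2) x[n] · ω_3^(nk)
where ω_3 = e^(-2πi/3)

Computing each X[k]:
X[0] = 1
X[1] = 2.5000-2.5981i
X[2] = 2.5000+2.5981i

X = [1, 2.5000-2.5981i, 2.5000+2.5981i]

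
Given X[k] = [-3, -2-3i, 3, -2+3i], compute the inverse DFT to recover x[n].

x[n] = (1/4) Σ(k=0 to 3) X[k] · e^(2πikn/4)

Computing each x[n]:
x[0] = -1
x[1] = 0
x[2] = 1
x[3] = -3

x = [-1, 0, 1, -3]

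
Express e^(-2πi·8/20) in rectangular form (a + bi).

ω_20^8 = e^(-2πi·8/20)
= cos(-2π·8/20) + i·sin(-2π·8/20)
= cos(-16π/20) + i·sin(-16π/20)

ω_20^8 = cos(-16π/20) + i·sin(-16π/20) = -0.8090-0.5878i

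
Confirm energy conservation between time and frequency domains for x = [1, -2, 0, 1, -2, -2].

Time domain:
Σ|x[n]|² = |1|² + |-2|² + |0|² + |1|² + |-2|² + |-2|² = 14.0000

Frequency domain:
(1/6)Σ|X[k]|² = (1/6)(|-4|² + |-1.0000-1.7321i|² + |5.0000+1.7321i|² + |2|² + |5.0000-1.7321i|² + |-1.0000+1.7321i|²) = (1/6)·84.0000 = 14.0000

Both sides agree, confirming Parseval's theorem.

Σ|x[n]|² = (1/N)Σ|X[k]|² = 14.0000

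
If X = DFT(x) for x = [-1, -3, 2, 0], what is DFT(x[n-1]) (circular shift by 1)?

Time shift by 1: X_shifted[k] = ω_4^(1k) · X[k]
Shifted x = [0, -1, -3, 2]

DFT(x[n-1]) = [-2, 3+3i, -4, 3-3i]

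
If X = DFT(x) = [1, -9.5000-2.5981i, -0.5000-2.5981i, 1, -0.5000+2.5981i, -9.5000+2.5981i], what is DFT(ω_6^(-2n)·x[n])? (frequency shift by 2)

Modulation property: DFT(ω_6^(-2n)·x[n]) = X[(k-2) mod 6], so circularly shift X by 2 positions.

X[k-2] = [-0.5000+2.5981i, -9.5000+2.5981i, 1, -9.5000-2.5981i, -0.5000-2.5981i, 1]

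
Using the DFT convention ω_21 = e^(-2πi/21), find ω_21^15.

ω_21^15 = e^(-2πi·15/21)
= cos(-2π·15/21) + i·sin(-2π·15/21)
= cos(-30π/21) + i·sin(-30π/21)

ω_21^15 = cos(-30π/21) + i·sin(-30π/21) = -0.2225+0.9749i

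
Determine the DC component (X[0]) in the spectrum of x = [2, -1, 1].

X[0] = Σ(n=0 to 2) x[n] · ω_3^0 = Σ x[n]
= (2) + (-1) + (1)

X[0] = 2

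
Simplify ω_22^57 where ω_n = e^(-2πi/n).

Since ω_22^22 = 1, powers reduce modulo 22.
57 mod 22 = 13
So ω_22^57 = ω_22^13 = e^(-2πi·13/22)

ω_22^57 = ω_22^13 = -0.8413+0.5406i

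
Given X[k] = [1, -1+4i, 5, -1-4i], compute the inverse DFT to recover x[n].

x[n] = (1/4) Σ(k=0 to 3) X[k] · e^(2πikn/4)

Computing each x[n]:
x[0] = 1
x[1] = -3
x[2] = 2
x[3] = 1

x = [1, -3, 2, 1]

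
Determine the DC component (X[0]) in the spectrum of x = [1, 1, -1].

X[0] = Σ(n=0 to 2) x[n] · ω_3^0 = Σ x[n]
= (1) + (1) + (-1)

X[0] = 1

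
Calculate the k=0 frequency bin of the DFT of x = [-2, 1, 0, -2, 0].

X[0] = Σ(n=0 to 4) x[n] · ω_5^0 = Σ x[n]
= (-2) + (1) + (0) + (-2) + (0)

X[0] = -3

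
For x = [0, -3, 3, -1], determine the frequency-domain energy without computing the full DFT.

Parseval: Σ|x[n]|² = (1/N)Σ|X[k]|², so Σ|X[k]|² = N·Σ|x[n]|² = 4·19.0000

Σ|X[k]|² = N·Σ|x[n]|² = 4·19.0000 = 76.0000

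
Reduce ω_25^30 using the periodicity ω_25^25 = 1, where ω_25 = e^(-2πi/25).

Since ω_25^25 = 1, powers reduce modulo 25.
30 mod 25 = 5
So ω_25^30 = ω_25^5 = e^(-2πi·5/25)

ω_25^30 = ω_25^5 = 0.3090-0.9511i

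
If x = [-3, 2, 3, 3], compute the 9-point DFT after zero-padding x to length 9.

Original 4-point DFT: [5, -6+1i, -5, -6-1i]
Zero-padded 9-point DFT provides frequency interpolation.

DFT_9([x, 0, ...]) = [5, -2.4470-6.8381i, -6.9718-0.3976i, -2.5000+0.8660i, -4.0813-1.3538i, -4.0813+1.3538i, -2.5000-0.8660i, -6.9718+0.3976i, -2.4470+6.8381i]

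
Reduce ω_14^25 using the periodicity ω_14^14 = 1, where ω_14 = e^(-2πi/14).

Since ω_14^14 = 1, powers reduce modulo 14.
25 mod 14 = 11
So ω_14^25 = ω_14^11 = e^(-2πi·11/14)

ω_14^25 = ω_14^11 = 0.2225+0.9749i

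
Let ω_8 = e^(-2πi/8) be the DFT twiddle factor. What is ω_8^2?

ω_8^2 = e^(-2πi·2/8)
= cos(-2π·2/8) + i·sin(-2π·2/8)
= cos(-4π/8) + i·sin(-4π/8)

ω_8^2 = cos(-4π/8) + i·sin(-4π/8) = -1i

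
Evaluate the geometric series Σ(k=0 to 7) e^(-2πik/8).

Sum of all nth roots of unity equals 0 for n > 1 (geometric series with r ≠ 1).

0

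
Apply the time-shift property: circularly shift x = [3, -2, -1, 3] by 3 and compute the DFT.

Time shift by 3: X_shifted[k] = ω_4^(3k) · X[k]
Shifted x = [-2, -1, 3, 3]

DFT(x[n-3]) = [3, -5+4i, -1, -5-4i]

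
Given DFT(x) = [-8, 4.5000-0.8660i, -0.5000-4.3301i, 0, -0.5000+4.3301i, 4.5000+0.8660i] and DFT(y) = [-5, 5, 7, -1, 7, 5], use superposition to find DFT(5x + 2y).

By linearity: DFT(5x + 2y) = 5·DFT(x) + 2·DFT(y)
= 5·[-8, 4.5000-0.8660i, -0.5000-4.3301i, 0, -0.5000+4.3301i, 4.5000+0.8660i] + 2·[-5, 5, 7, -1, 7, 5]

Computing element-wise:
Z[0] = 5·(-8) + 2·(-5) = -50
Z[1] = 5·(4.5000-0.8660i) + 2·(5) = 32.5000-4.3300i
Z[2] = 5·(-0.5000-4.3301i) + 2·(7) = 11.5000-21.6505i
Z[3] = 5·(0) + 2·(-1) = -2
Z[4] = 5·(-0.5000+4.3301i) + 2·(7) = 11.5000+21.6505i
Z[5] = 5·(4.5000+0.8660i) + 2·(5) = 32.5000+4.3300i

DFT(5x + 2y) = 5·X + 2·Y = [-50, 32.5000-4.3300i, 11.5000-21.6505i, -2, 11.5000+21.6505i, 32.5000+4.3300i]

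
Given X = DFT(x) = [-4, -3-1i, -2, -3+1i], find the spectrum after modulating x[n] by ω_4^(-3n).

Modulation property: DFT(ω_4^(-3n)·x[n]) = X[(k-3) mod 4], so circularly shift X by 3 positions.

X[k-3] = [-3-1i, -2, -3+1i, -4]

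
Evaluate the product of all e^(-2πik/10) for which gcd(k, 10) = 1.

The primitive 10th roots of unity are ω_10^k for k coprime to 10: k ∈ {1, 3, 7, 9}
Their product equals the constant term of the cyclotomic polynomial Φ_10(x) up to sign.
For n ≥ 3, the product of all primitive nth roots of unity is 1. (For n=1 it is 1; for n=2 it is -1.)

1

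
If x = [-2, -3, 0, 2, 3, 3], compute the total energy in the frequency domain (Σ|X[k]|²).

Parseval: Σ|x[n]|² = (1/N)Σ|X[k]|², so Σ|X[k]|² = N·Σ|x[n]|² = 6·35.0000

Σ|X[k]|² = N·Σ|x[n]|² = 6·35.0000 = 210.0000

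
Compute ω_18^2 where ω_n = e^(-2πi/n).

ω_18^2 = e^(-2πi·2/18)
= cos(-2π·2/18) + i·sin(-2π·2/18)
= cos(-4π/18) + i·sin(-4π/18)

ω_18^2 = cos(-4π/18) + i·sin(-4π/18) = 0.7660-0.6428i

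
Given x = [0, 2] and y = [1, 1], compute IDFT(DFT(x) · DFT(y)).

(x ⊛ y)[n] = Σ(m=0 to 1) x[m] · y[(n-m) mod 2]

Computing each output sample:
(x ⊛ y)[0] = 2
(x ⊛ y)[1] = 2

x ⊛ y = [2, 2]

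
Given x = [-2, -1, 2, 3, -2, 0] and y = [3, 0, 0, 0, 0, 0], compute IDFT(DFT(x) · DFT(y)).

(x ⊛ y)[n] = Σ(m=0 to 5) x[m] · y[(n-m) mod 6]

Computing each output sample:
(x ⊛ y)[0] = -6
(x ⊛ y)[1] = -3
(x ⊛ y)[2] = 6
(x ⊛ y)[3] = 9
(x ⊛ y)[4] = -6
(x ⊛ y)[5] = 0

x ⊛ y = [-6, -3, 6, 9, -6, 0]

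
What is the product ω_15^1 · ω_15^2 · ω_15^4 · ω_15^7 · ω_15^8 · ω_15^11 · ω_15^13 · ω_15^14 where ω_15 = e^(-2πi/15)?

The primitive 15th roots of unity are ω_15^k for k coprime to 15: k ∈ {1, 2, 4, 7, 8, 11, 13, 14}
Their product equals the constant term of the cyclotomic polynomial Φ_15(x) up to sign.
For n ≥ 3, the product of all primitive nth roots of unity is 1. (For n=1 it is 1; for n=2 it is -1.)

1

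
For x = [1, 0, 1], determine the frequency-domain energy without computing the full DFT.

Parseval: Σ|x[n]|² = (1/N)Σ|X[k]|², so Σ|X[k]|² = N·Σ|x[n]|² = 3·2.0000

Σ|X[k]|² = N·Σ|x[n]|² = 3·2.0000 = 6.0000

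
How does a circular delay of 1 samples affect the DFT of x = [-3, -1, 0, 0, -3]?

Time shift by 1: X_shifted[k] = ω_5^(1k) · X[k]
Shifted x = [-3, -3, -1, 0, 0]

DFT(x[n-1]) = [-7, -3.1180+3.4410i, -0.8820+0.8123i, -0.8820-0.8123i, -3.1180-3.4410i]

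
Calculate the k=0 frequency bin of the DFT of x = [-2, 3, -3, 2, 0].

X[0] = Σ(n=0 to 4) x[n] · ω_5^0 = Σ x[n]
= (-2) + (3) + (-3) + (2) + (0)

X[0] = 0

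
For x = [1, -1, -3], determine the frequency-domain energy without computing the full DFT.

Parseval: Σ|x[n]|² = (1/N)Σ|X[k]|², so Σ|X[k]|² = N·Σ|x[n]|² = 3·11.0000

Σ|X[k]|² = N·Σ|x[n]|² = 3·11.0000 = 33.0000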